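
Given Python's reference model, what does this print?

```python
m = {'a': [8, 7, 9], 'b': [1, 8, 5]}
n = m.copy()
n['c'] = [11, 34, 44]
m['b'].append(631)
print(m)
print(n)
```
{'a': [8, 7, 9], 'b': [1, 8, 5, 631]}
{'a': [8, 7, 9], 'b': [1, 8, 5, 631], 'c': [11, 34, 44]}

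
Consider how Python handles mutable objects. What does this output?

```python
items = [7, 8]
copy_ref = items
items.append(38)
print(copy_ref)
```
[7, 8, 38]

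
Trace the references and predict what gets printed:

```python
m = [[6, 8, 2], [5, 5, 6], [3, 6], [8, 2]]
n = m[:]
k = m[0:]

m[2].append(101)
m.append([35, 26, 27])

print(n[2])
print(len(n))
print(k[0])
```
[3, 6, 101]
4
[6, 8, 2]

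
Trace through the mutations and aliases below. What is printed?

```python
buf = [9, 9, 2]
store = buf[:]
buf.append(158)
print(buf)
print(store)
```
[9, 9, 2, 158]
[9, 9, 2]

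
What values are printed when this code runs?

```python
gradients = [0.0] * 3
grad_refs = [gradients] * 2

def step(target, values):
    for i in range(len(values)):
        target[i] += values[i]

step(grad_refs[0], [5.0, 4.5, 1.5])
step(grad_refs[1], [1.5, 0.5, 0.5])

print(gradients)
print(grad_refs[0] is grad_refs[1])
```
[6.5, 5.0, 2.0]
True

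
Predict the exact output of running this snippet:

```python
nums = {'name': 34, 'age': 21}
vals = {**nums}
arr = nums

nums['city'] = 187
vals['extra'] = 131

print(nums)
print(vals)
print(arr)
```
{'name': 34, 'age': 21, 'city': 187}
{'name': 34, 'age': 21, 'extra': 131}
{'name': 34, 'age': 21, 'city': 187}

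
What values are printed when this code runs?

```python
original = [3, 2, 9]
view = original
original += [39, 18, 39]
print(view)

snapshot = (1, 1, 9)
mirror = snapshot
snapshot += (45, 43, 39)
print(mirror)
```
[3, 2, 9, 39, 18, 39]
(1, 1, 9)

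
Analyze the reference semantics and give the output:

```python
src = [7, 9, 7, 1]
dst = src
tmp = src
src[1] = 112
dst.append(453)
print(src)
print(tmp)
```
[7, 112, 7, 1, 453]
[7, 112, 7, 1, 453]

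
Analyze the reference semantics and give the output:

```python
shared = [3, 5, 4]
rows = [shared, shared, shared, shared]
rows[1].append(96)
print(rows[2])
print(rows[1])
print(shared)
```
[3, 5, 4, 96]
[3, 5, 4, 96]
[3, 5, 4, 96]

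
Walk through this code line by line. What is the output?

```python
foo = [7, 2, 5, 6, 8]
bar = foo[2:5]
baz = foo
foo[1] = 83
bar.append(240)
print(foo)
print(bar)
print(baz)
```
[7, 83, 5, 6, 8]
[5, 6, 8, 240]
[7, 83, 5, 6, 8]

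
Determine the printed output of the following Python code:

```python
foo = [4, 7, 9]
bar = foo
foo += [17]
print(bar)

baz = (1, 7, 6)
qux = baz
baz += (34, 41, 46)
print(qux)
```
[4, 7, 9, 17]
(1, 7, 6)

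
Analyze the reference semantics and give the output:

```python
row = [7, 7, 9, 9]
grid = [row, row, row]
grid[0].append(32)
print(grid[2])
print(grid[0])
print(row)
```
[7, 7, 9, 9, 32]
[7, 7, 9, 9, 32]
[7, 7, 9, 9, 32]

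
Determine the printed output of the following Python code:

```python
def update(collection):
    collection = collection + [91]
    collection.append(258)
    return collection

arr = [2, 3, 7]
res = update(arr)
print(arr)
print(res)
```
[2, 3, 7]
[2, 3, 7, 91, 258]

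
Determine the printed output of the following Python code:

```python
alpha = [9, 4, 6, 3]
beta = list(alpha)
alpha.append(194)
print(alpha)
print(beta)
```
[9, 4, 6, 3, 194]
[9, 4, 6, 3]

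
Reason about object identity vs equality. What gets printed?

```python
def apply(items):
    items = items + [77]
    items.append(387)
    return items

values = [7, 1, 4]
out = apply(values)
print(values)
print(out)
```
[7, 1, 4]
[7, 1, 4, 77, 387]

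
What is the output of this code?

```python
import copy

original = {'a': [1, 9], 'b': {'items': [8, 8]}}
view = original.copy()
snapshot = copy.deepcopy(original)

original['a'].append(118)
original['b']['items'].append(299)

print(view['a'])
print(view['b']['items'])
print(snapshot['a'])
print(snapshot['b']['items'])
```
[1, 9, 118]
[8, 8, 299]
[1, 9]
[8, 8]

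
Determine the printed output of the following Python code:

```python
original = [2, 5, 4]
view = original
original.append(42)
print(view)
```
[2, 5, 4, 42]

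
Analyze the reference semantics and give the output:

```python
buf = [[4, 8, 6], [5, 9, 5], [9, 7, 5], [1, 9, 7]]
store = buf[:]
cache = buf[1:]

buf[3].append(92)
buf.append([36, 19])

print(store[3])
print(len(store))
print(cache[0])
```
[1, 9, 7, 92]
4
[5, 9, 5]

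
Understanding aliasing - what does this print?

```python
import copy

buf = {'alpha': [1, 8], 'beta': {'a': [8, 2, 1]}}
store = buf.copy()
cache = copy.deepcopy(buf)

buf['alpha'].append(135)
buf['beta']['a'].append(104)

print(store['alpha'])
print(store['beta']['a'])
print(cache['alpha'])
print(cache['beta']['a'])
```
[1, 8, 135]
[8, 2, 1, 104]
[1, 8]
[8, 2, 1]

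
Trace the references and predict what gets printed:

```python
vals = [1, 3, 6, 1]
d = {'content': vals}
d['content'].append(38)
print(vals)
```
[1, 3, 6, 1, 38]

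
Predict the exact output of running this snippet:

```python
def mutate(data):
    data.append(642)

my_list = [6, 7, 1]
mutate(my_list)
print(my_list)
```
[6, 7, 1, 642]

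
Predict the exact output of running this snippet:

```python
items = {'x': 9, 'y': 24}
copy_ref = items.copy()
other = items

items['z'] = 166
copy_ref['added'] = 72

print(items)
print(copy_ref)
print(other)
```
{'x': 9, 'y': 24, 'z': 166}
{'x': 9, 'y': 24, 'added': 72}
{'x': 9, 'y': 24, 'z': 166}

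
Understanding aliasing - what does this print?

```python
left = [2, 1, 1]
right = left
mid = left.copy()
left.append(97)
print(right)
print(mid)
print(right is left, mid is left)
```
[2, 1, 1, 97]
[2, 1, 1]
True False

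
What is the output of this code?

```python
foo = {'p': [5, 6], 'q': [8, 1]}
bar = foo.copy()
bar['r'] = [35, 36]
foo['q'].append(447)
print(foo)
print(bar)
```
{'p': [5, 6], 'q': [8, 1, 447]}
{'p': [5, 6], 'q': [8, 1, 447], 'r': [35, 36]}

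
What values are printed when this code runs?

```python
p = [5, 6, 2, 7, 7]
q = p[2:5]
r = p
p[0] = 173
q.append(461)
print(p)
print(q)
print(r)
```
[173, 6, 2, 7, 7]
[2, 7, 7, 461]
[173, 6, 2, 7, 7]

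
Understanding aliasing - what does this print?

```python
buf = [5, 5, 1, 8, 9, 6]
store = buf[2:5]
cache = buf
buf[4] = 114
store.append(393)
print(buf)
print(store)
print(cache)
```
[5, 5, 1, 8, 114, 6]
[1, 8, 9, 393]
[5, 5, 1, 8, 114, 6]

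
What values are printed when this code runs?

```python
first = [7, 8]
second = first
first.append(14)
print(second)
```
[7, 8, 14]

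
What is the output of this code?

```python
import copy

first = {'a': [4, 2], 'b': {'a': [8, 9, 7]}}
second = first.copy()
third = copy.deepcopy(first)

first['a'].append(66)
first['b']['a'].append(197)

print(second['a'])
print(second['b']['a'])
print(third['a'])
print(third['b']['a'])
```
[4, 2, 66]
[8, 9, 7, 197]
[4, 2]
[8, 9, 7]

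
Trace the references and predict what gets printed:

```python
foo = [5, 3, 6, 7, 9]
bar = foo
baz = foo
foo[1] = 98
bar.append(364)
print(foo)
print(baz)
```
[5, 98, 6, 7, 9, 364]
[5, 98, 6, 7, 9, 364]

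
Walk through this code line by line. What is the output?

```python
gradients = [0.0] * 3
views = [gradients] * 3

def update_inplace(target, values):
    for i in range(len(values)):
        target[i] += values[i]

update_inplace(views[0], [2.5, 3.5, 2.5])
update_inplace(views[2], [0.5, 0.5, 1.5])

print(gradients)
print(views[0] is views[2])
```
[3.0, 4.0, 4.0]
True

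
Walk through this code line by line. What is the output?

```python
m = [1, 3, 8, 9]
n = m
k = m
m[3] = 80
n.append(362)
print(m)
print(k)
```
[1, 3, 8, 80, 362]
[1, 3, 8, 80, 362]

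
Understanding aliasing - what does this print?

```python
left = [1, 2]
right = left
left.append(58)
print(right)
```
[1, 2, 58]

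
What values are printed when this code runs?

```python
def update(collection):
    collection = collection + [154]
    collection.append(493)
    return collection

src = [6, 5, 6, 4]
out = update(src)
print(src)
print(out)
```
[6, 5, 6, 4]
[6, 5, 6, 4, 154, 493]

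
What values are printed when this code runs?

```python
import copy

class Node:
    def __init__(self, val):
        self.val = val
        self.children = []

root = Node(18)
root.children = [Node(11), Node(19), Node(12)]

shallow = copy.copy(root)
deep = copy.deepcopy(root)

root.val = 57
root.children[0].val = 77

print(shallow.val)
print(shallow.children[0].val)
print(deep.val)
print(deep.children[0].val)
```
18
77
18
11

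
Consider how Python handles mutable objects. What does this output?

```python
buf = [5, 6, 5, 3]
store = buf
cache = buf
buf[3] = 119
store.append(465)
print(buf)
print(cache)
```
[5, 6, 5, 119, 465]
[5, 6, 5, 119, 465]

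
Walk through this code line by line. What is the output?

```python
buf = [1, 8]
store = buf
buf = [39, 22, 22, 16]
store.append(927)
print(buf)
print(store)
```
[39, 22, 22, 16]
[1, 8, 927]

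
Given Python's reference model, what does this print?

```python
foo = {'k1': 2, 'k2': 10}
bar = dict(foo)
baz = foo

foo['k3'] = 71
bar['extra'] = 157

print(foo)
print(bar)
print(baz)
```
{'k1': 2, 'k2': 10, 'k3': 71}
{'k1': 2, 'k2': 10, 'extra': 157}
{'k1': 2, 'k2': 10, 'k3': 71}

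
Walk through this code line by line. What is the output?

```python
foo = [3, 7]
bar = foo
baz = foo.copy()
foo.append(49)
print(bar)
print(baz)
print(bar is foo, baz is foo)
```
[3, 7, 49]
[3, 7]
True False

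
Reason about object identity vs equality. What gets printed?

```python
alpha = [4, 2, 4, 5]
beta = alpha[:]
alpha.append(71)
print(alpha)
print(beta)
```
[4, 2, 4, 5, 71]
[4, 2, 4, 5]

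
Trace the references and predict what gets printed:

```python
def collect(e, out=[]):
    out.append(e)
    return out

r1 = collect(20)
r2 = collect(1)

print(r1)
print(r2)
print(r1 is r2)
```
[20, 1]
[20, 1]
True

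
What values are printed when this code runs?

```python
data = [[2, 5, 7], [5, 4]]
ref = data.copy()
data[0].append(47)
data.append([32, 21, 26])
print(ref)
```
[[2, 5, 7, 47], [5, 4]]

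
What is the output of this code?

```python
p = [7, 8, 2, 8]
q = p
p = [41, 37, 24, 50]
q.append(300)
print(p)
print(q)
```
[41, 37, 24, 50]
[7, 8, 2, 8, 300]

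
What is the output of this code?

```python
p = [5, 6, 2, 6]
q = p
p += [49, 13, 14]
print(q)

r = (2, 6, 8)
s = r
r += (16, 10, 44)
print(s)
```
[5, 6, 2, 6, 49, 13, 14]
(2, 6, 8)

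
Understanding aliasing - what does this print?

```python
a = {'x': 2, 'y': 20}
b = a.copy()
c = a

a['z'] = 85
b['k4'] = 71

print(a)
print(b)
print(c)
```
{'x': 2, 'y': 20, 'z': 85}
{'x': 2, 'y': 20, 'k4': 71}
{'x': 2, 'y': 20, 'z': 85}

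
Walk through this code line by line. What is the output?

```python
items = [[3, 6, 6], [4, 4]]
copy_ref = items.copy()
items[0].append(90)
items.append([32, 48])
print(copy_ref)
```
[[3, 6, 6, 90], [4, 4]]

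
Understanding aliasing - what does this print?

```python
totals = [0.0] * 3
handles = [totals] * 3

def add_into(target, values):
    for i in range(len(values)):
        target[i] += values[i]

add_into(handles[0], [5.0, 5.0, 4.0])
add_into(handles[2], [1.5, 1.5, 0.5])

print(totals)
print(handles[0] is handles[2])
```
[6.5, 6.5, 4.5]
True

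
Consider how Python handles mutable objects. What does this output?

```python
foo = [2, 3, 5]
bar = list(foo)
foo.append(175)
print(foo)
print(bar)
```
[2, 3, 5, 175]
[2, 3, 5]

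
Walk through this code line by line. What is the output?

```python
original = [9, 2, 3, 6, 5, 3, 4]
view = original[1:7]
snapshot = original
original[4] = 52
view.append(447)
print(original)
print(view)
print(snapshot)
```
[9, 2, 3, 6, 52, 3, 4]
[2, 3, 6, 5, 3, 4, 447]
[9, 2, 3, 6, 52, 3, 4]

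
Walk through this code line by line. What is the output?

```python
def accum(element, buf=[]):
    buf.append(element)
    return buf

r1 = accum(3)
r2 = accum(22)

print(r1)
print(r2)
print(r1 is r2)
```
[3, 22]
[3, 22]
True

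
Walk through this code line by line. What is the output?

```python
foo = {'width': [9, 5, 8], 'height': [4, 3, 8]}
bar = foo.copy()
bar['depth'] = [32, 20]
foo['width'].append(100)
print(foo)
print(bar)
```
{'width': [9, 5, 8, 100], 'height': [4, 3, 8]}
{'width': [9, 5, 8, 100], 'height': [4, 3, 8], 'depth': [32, 20]}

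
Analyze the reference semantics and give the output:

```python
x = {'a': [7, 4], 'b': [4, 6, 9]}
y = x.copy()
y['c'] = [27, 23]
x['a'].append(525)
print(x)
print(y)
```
{'a': [7, 4, 525], 'b': [4, 6, 9]}
{'a': [7, 4, 525], 'b': [4, 6, 9], 'c': [27, 23]}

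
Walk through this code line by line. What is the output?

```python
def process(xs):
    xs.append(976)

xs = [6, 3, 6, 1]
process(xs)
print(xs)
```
[6, 3, 6, 1, 976]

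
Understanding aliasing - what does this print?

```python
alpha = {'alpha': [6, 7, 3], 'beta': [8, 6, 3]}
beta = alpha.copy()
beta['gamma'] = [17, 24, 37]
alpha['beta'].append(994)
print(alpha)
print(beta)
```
{'alpha': [6, 7, 3], 'beta': [8, 6, 3, 994]}
{'alpha': [6, 7, 3], 'beta': [8, 6, 3, 994], 'gamma': [17, 24, 37]}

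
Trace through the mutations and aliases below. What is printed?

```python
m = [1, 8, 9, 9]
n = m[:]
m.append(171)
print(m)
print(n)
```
[1, 8, 9, 9, 171]
[1, 8, 9, 9]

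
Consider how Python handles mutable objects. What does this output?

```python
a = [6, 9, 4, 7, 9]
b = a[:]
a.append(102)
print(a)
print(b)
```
[6, 9, 4, 7, 9, 102]
[6, 9, 4, 7, 9]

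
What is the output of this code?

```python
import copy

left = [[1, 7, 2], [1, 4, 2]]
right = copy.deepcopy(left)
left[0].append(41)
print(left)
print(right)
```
[[1, 7, 2, 41], [1, 4, 2]]
[[1, 7, 2], [1, 4, 2]]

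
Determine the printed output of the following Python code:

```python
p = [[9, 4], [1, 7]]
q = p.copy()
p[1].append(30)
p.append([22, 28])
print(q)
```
[[9, 4], [1, 7, 30]]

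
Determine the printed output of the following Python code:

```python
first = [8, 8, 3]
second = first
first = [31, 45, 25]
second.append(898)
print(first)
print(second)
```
[31, 45, 25]
[8, 8, 3, 898]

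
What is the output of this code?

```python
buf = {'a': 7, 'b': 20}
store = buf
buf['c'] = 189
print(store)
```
{'a': 7, 'b': 20, 'c': 189}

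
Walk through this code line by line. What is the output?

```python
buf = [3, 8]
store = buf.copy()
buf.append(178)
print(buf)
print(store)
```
[3, 8, 178]
[3, 8]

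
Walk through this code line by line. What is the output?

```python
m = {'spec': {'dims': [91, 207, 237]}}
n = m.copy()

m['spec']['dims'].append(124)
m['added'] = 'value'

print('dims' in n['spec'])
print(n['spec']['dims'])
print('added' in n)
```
True
[91, 207, 237, 124]
False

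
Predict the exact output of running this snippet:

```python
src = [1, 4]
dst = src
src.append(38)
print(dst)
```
[1, 4, 38]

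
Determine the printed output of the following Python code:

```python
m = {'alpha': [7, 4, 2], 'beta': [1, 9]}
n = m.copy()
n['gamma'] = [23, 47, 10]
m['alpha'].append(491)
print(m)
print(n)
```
{'alpha': [7, 4, 2, 491], 'beta': [1, 9]}
{'alpha': [7, 4, 2, 491], 'beta': [1, 9], 'gamma': [23, 47, 10]}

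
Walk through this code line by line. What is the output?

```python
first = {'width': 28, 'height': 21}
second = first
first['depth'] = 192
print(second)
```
{'width': 28, 'height': 21, 'depth': 192}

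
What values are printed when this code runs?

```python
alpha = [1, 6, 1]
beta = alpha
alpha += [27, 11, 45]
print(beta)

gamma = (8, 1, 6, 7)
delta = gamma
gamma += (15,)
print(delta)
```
[1, 6, 1, 27, 11, 45]
(8, 1, 6, 7)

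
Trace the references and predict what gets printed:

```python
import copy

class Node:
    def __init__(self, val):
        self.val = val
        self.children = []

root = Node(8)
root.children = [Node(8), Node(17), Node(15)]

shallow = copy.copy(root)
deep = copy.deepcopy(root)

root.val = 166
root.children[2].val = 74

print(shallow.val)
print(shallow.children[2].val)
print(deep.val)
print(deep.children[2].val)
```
8
74
8
15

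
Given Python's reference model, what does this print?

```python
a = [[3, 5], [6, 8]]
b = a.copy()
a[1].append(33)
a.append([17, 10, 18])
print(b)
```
[[3, 5], [6, 8, 33]]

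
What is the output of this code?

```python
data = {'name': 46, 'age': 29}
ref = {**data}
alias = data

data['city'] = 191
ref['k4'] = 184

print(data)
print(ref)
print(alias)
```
{'name': 46, 'age': 29, 'city': 191}
{'name': 46, 'age': 29, 'k4': 184}
{'name': 46, 'age': 29, 'city': 191}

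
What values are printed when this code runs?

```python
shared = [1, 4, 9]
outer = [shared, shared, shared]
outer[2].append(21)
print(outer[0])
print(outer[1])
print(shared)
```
[1, 4, 9, 21]
[1, 4, 9, 21]
[1, 4, 9, 21]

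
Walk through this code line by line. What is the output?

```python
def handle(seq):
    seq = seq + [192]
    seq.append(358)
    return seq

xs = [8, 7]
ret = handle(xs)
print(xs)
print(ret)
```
[8, 7]
[8, 7, 192, 358]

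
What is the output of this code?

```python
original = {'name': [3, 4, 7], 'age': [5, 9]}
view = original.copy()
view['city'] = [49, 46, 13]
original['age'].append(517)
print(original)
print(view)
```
{'name': [3, 4, 7], 'age': [5, 9, 517]}
{'name': [3, 4, 7], 'age': [5, 9, 517], 'city': [49, 46, 13]}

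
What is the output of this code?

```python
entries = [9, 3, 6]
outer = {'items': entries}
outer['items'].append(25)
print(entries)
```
[9, 3, 6, 25]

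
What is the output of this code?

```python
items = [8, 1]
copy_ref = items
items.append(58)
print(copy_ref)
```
[8, 1, 58]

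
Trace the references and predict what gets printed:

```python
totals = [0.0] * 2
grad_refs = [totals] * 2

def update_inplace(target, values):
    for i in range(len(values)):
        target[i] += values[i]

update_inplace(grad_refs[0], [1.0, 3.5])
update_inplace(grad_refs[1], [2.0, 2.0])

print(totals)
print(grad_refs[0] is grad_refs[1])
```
[3.0, 5.5]
True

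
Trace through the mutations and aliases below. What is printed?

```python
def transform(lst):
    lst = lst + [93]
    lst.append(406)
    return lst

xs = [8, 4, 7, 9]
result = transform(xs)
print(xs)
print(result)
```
[8, 4, 7, 9]
[8, 4, 7, 9, 93, 406]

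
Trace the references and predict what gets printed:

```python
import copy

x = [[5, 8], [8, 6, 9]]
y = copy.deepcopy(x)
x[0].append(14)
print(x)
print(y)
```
[[5, 8, 14], [8, 6, 9]]
[[5, 8], [8, 6, 9]]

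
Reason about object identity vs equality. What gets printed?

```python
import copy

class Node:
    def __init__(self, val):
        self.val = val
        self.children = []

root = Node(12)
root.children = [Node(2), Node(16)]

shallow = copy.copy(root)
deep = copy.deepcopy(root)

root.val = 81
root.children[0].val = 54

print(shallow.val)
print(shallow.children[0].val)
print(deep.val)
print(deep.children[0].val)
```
12
54
12
2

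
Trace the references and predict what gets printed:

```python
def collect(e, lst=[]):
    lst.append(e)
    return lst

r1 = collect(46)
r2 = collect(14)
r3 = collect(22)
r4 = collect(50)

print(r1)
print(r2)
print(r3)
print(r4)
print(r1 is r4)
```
[46, 14, 22, 50]
[46, 14, 22, 50]
[46, 14, 22, 50]
[46, 14, 22, 50]
True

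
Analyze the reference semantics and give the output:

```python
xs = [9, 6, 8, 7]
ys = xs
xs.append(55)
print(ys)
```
[9, 6, 8, 7, 55]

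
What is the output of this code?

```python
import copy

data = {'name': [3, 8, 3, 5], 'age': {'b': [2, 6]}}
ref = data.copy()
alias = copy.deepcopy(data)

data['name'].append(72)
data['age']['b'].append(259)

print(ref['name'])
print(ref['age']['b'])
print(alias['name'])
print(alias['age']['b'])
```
[3, 8, 3, 5, 72]
[2, 6, 259]
[3, 8, 3, 5]
[2, 6]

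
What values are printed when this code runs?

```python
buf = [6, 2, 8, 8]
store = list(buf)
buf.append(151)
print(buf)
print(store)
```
[6, 2, 8, 8, 151]
[6, 2, 8, 8]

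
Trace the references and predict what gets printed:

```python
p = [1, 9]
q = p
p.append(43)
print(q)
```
[1, 9, 43]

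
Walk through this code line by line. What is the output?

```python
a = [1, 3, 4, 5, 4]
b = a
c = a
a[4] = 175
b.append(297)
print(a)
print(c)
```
[1, 3, 4, 5, 175, 297]
[1, 3, 4, 5, 175, 297]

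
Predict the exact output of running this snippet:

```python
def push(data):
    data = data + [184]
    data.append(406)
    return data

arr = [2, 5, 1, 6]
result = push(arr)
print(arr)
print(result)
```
[2, 5, 1, 6]
[2, 5, 1, 6, 184, 406]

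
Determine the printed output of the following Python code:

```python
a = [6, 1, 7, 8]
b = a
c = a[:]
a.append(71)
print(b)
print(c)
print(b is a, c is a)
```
[6, 1, 7, 8, 71]
[6, 1, 7, 8]
True False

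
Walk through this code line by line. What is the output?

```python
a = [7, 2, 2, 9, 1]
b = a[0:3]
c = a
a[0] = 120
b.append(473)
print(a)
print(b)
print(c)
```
[120, 2, 2, 9, 1]
[7, 2, 2, 473]
[120, 2, 2, 9, 1]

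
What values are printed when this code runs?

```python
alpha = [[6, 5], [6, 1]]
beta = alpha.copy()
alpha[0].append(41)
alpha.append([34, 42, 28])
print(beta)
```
[[6, 5, 41], [6, 1]]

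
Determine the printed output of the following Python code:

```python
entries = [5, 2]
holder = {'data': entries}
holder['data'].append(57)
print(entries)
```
[5, 2, 57]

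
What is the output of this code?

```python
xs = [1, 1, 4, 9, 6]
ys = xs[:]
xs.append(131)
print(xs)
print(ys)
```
[1, 1, 4, 9, 6, 131]
[1, 1, 4, 9, 6]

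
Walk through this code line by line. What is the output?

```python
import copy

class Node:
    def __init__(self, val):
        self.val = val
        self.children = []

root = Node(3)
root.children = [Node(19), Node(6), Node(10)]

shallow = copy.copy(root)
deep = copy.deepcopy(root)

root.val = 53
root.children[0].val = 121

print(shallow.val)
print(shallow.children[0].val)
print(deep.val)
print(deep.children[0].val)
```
3
121
3
19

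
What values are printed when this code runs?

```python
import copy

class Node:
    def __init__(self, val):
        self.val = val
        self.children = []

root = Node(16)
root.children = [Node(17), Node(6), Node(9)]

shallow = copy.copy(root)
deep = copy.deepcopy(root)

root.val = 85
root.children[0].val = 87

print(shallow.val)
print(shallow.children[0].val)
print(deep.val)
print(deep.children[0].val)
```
16
87
16
17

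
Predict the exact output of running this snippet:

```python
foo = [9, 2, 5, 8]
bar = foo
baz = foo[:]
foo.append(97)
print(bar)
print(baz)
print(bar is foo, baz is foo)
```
[9, 2, 5, 8, 97]
[9, 2, 5, 8]
True False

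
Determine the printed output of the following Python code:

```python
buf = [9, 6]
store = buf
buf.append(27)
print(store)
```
[9, 6, 27]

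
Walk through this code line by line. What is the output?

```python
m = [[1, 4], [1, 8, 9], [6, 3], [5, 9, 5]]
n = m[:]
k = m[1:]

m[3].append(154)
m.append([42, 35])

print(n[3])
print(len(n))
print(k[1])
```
[5, 9, 5, 154]
4
[6, 3]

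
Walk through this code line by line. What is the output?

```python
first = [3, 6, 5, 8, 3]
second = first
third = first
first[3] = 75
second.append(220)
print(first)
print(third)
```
[3, 6, 5, 75, 3, 220]
[3, 6, 5, 75, 3, 220]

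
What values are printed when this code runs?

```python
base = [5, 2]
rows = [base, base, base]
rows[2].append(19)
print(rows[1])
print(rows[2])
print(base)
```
[5, 2, 19]
[5, 2, 19]
[5, 2, 19]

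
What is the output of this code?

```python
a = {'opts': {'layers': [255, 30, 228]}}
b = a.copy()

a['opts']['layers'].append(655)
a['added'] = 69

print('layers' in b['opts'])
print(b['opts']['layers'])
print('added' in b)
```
True
[255, 30, 228, 655]
False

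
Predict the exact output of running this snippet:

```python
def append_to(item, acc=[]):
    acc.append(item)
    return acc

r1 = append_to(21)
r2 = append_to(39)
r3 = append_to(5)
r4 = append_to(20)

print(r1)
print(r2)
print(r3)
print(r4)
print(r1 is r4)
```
[21, 39, 5, 20]
[21, 39, 5, 20]
[21, 39, 5, 20]
[21, 39, 5, 20]
True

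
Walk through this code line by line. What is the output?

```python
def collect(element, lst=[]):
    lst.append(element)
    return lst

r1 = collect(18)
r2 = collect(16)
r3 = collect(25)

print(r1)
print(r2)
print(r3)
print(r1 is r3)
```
[18, 16, 25]
[18, 16, 25]
[18, 16, 25]
True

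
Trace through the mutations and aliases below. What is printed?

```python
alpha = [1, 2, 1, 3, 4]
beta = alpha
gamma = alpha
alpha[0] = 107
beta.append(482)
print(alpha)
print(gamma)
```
[107, 2, 1, 3, 4, 482]
[107, 2, 1, 3, 4, 482]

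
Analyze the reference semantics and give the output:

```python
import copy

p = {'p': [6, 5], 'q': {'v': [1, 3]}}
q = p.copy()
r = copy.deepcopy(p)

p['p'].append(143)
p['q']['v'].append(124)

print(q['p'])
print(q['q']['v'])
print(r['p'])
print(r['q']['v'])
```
[6, 5, 143]
[1, 3, 124]
[6, 5]
[1, 3]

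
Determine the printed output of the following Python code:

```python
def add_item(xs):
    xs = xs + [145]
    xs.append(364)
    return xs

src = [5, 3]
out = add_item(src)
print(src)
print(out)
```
[5, 3]
[5, 3, 145, 364]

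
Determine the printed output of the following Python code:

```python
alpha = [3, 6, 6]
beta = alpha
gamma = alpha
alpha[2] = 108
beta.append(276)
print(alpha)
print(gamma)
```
[3, 6, 108, 276]
[3, 6, 108, 276]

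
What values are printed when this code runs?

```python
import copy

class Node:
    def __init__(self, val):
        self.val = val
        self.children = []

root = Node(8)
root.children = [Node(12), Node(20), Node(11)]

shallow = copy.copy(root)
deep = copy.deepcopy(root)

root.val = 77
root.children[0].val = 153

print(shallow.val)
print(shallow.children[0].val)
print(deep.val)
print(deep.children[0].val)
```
8
153
8
12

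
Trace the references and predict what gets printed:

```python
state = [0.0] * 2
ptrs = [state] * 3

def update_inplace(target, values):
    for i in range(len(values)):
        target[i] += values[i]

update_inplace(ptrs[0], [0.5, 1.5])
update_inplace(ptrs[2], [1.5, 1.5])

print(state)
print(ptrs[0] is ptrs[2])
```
[2.0, 3.0]
True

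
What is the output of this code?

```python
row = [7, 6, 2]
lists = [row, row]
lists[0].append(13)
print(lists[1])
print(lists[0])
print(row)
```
[7, 6, 2, 13]
[7, 6, 2, 13]
[7, 6, 2, 13]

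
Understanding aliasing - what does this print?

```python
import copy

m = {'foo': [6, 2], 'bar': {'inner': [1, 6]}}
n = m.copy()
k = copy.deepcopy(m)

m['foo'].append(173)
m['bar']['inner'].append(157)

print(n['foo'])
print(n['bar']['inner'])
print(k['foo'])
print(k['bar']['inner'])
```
[6, 2, 173]
[1, 6, 157]
[6, 2]
[1, 6]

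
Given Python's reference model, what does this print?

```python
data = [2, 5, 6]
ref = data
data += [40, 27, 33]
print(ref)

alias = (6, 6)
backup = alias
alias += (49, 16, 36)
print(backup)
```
[2, 5, 6, 40, 27, 33]
(6, 6)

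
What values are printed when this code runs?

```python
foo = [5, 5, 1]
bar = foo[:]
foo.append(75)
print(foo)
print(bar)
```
[5, 5, 1, 75]
[5, 5, 1]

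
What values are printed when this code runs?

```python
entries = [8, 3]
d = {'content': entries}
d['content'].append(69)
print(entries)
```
[8, 3, 69]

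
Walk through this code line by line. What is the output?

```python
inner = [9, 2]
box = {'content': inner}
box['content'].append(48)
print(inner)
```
[9, 2, 48]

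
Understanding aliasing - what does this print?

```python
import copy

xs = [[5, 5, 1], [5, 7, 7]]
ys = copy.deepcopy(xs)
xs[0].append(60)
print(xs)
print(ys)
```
[[5, 5, 1, 60], [5, 7, 7]]
[[5, 5, 1], [5, 7, 7]]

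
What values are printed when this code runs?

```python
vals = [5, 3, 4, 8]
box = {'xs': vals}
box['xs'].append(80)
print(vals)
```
[5, 3, 4, 8, 80]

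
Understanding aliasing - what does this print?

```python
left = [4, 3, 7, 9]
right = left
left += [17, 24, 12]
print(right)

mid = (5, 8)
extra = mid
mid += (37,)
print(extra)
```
[4, 3, 7, 9, 17, 24, 12]
(5, 8)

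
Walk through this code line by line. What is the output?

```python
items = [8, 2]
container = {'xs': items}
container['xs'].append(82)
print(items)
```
[8, 2, 82]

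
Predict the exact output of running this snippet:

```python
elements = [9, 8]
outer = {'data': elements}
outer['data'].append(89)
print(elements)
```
[9, 8, 89]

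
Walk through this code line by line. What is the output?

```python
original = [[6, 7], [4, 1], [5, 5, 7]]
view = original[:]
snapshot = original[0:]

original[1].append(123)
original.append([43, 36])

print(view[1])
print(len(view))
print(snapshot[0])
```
[4, 1, 123]
3
[6, 7]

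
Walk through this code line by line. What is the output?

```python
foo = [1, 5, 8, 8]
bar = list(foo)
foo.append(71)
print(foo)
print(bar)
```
[1, 5, 8, 8, 71]
[1, 5, 8, 8]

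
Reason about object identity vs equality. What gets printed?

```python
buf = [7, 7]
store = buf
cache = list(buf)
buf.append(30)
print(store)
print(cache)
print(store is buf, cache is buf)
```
[7, 7, 30]
[7, 7]
True False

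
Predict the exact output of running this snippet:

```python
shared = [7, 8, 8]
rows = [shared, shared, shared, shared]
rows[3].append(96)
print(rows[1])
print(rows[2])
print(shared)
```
[7, 8, 8, 96]
[7, 8, 8, 96]
[7, 8, 8, 96]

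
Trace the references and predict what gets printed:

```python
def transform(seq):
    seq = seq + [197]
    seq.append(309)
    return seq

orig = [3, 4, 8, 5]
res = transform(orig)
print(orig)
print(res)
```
[3, 4, 8, 5]
[3, 4, 8, 5, 197, 309]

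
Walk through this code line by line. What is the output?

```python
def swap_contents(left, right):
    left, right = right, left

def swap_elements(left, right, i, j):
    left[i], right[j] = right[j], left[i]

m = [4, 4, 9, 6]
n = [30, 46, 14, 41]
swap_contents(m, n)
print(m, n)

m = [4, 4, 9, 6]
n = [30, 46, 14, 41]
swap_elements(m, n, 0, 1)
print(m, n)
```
[4, 4, 9, 6] [30, 46, 14, 41]
[46, 4, 9, 6] [30, 4, 14, 41]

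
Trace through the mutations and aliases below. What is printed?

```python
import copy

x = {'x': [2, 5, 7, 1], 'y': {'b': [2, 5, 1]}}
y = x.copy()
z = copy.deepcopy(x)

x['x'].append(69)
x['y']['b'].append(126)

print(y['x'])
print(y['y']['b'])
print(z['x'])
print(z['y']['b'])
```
[2, 5, 7, 1, 69]
[2, 5, 1, 126]
[2, 5, 7, 1]
[2, 5, 1]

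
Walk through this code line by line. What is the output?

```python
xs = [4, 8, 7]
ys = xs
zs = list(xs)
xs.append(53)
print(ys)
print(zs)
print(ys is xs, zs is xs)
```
[4, 8, 7, 53]
[4, 8, 7]
True False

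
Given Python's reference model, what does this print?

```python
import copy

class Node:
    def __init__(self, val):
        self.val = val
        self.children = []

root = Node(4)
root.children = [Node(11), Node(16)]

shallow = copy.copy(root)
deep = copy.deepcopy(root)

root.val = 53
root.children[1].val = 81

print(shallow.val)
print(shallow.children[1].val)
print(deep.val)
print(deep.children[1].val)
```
4
81
4
16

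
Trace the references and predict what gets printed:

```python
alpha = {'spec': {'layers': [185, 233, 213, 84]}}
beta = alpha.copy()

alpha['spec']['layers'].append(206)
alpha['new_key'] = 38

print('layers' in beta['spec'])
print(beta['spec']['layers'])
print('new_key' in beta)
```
True
[185, 233, 213, 84, 206]
False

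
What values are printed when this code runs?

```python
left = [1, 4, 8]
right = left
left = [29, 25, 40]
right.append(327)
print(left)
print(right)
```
[29, 25, 40]
[1, 4, 8, 327]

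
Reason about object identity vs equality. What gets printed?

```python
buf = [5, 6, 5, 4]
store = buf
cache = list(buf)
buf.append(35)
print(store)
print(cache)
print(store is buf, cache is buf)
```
[5, 6, 5, 4, 35]
[5, 6, 5, 4]
True False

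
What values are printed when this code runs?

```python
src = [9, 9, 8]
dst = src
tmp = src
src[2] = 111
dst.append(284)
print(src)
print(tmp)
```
[9, 9, 111, 284]
[9, 9, 111, 284]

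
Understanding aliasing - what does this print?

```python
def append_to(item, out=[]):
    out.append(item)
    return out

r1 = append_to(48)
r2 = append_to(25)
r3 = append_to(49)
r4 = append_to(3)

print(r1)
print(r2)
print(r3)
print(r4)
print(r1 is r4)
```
[48, 25, 49, 3]
[48, 25, 49, 3]
[48, 25, 49, 3]
[48, 25, 49, 3]
True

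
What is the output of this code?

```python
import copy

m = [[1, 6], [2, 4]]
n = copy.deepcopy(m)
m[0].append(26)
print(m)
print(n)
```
[[1, 6, 26], [2, 4]]
[[1, 6], [2, 4]]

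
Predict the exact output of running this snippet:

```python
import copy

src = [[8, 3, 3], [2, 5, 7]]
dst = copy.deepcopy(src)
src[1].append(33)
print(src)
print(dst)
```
[[8, 3, 3], [2, 5, 7, 33]]
[[8, 3, 3], [2, 5, 7]]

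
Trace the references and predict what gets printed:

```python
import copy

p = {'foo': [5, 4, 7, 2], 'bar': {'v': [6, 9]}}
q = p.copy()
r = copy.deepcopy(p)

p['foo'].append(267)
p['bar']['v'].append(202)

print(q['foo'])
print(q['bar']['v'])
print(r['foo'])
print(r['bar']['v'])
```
[5, 4, 7, 2, 267]
[6, 9, 202]
[5, 4, 7, 2]
[6, 9]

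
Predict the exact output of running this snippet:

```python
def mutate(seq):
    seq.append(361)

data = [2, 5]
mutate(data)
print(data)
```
[2, 5, 361]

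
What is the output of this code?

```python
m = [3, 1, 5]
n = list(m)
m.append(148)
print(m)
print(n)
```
[3, 1, 5, 148]
[3, 1, 5]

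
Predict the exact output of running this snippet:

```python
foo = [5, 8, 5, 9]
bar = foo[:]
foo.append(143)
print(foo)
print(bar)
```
[5, 8, 5, 9, 143]
[5, 8, 5, 9]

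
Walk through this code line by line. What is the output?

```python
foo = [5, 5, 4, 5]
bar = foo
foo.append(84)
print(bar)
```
[5, 5, 4, 5, 84]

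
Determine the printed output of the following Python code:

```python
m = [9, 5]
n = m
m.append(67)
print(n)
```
[9, 5, 67]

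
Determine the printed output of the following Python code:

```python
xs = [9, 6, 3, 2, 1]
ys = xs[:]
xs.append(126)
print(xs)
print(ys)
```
[9, 6, 3, 2, 1, 126]
[9, 6, 3, 2, 1]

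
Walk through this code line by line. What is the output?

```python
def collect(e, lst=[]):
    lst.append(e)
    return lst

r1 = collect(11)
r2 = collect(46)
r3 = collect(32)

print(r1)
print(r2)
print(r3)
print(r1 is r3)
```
[11, 46, 32]
[11, 46, 32]
[11, 46, 32]
True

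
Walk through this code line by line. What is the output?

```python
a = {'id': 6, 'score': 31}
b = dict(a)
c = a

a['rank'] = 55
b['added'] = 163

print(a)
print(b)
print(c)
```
{'id': 6, 'score': 31, 'rank': 55}
{'id': 6, 'score': 31, 'added': 163}
{'id': 6, 'score': 31, 'rank': 55}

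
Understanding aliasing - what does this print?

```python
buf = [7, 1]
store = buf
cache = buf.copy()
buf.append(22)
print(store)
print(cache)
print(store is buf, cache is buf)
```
[7, 1, 22]
[7, 1]
True False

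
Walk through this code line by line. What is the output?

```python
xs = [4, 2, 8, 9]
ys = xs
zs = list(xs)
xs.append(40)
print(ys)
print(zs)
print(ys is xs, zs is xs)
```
[4, 2, 8, 9, 40]
[4, 2, 8, 9]
True False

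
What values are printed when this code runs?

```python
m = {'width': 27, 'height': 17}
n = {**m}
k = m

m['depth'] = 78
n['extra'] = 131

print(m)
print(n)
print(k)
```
{'width': 27, 'height': 17, 'depth': 78}
{'width': 27, 'height': 17, 'extra': 131}
{'width': 27, 'height': 17, 'depth': 78}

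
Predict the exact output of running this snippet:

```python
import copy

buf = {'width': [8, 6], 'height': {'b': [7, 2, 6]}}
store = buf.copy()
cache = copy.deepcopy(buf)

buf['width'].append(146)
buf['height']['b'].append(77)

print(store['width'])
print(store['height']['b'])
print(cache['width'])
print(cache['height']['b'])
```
[8, 6, 146]
[7, 2, 6, 77]
[8, 6]
[7, 2, 6]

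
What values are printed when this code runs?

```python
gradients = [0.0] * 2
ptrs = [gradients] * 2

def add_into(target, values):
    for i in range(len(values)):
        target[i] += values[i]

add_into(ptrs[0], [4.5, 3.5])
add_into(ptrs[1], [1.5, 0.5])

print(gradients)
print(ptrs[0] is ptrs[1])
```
[6.0, 4.0]
True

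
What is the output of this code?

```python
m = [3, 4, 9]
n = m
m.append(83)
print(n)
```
[3, 4, 9, 83]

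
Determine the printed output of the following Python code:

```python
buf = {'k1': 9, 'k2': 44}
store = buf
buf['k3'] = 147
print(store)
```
{'k1': 9, 'k2': 44, 'k3': 147}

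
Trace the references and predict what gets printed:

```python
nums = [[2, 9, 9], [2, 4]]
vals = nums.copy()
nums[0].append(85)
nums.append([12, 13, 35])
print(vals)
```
[[2, 9, 9, 85], [2, 4]]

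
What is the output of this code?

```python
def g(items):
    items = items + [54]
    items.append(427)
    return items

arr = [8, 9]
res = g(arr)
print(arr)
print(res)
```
[8, 9]
[8, 9, 54, 427]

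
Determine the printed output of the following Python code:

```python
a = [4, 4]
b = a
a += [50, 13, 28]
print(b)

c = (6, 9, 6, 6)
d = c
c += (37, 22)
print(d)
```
[4, 4, 50, 13, 28]
(6, 9, 6, 6)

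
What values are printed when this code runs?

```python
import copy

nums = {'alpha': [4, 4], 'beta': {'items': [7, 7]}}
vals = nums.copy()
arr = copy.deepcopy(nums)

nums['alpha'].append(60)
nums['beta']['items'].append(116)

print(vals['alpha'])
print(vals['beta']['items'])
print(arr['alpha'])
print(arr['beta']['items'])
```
[4, 4, 60]
[7, 7, 116]
[4, 4]
[7, 7]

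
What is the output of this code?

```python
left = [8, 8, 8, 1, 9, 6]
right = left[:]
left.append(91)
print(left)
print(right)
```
[8, 8, 8, 1, 9, 6, 91]
[8, 8, 8, 1, 9, 6]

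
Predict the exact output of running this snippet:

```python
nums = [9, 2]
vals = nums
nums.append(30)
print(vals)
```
[9, 2, 30]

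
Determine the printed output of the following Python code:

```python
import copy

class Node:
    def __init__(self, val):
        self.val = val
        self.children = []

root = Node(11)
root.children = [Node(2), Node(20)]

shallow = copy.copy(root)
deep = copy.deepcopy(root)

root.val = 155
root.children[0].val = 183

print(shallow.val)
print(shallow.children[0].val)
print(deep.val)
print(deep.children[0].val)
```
11
183
11
2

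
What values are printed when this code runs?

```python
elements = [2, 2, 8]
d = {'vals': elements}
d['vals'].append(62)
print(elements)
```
[2, 2, 8, 62]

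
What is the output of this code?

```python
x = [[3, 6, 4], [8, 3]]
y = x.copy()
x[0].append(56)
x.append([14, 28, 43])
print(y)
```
[[3, 6, 4, 56], [8, 3]]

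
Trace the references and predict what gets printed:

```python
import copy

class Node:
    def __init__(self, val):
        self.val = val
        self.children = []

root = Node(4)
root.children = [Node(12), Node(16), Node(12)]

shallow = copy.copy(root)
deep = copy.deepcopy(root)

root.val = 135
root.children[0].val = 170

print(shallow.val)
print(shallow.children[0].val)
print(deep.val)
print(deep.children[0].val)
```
4
170
4
12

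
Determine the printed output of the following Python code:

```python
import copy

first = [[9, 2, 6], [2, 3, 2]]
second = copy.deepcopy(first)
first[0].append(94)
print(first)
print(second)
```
[[9, 2, 6, 94], [2, 3, 2]]
[[9, 2, 6], [2, 3, 2]]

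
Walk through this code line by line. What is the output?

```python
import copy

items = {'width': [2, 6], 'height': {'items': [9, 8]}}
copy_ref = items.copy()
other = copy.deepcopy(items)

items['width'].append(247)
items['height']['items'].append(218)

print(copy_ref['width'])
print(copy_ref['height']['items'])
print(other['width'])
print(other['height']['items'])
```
[2, 6, 247]
[9, 8, 218]
[2, 6]
[9, 8]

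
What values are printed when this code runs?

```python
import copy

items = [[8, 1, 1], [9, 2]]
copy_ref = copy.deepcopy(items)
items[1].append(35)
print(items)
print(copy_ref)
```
[[8, 1, 1], [9, 2, 35]]
[[8, 1, 1], [9, 2]]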